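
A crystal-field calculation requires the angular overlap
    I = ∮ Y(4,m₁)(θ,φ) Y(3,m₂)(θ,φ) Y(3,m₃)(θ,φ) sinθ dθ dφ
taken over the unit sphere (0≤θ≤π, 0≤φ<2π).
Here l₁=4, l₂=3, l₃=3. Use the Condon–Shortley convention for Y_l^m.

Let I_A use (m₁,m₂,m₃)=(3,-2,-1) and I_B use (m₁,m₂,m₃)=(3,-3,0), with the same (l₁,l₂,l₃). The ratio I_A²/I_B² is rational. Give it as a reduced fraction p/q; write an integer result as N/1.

2/9

Same 4,3,3: normalisation and zero-m 3j drop out of the ratio.
A: Δ: 4! 4! 2! / 11! → 1/34650; sum: t=0:+1/144 t=1:−1/288 = 1/288; 3j²(4 3 3; 3 -2 -1) = Δ·Π!·Σ² = 1/99  (sign +1)
B: Δ: 4! 4! 2! / 11! → 1/34650; sum: t=0:+1/288 = 1/288; 3j²(4 3 3; 3 -3 0) = Δ·Π!·Σ² = 1/22  (sign -1)
I_A²/I_B² = (1/99)/(1/22) = 2/9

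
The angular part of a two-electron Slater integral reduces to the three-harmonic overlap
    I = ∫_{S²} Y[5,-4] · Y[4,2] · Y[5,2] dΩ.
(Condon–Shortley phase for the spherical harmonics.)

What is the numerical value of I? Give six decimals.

0.118854

m-sum 0 ✓  L=14 even ✓  1≤5≤9 ✓
Π(2lᵢ+1) = 11×9×11 = 1089
triangle coeff Δ(5,4,5) = 1/3153150
Σ_t [0,4]: t=0:+1/69120 t=1:−1/1728 t=2:+1/576 t=3:−1/1728 t=4:+1/69120 = 7/11520
(3j)²=2/143 [(5 4 5; 0 0 0)], sign=-1
Σ_t [3,4]: t=3:−1/25920 t=4:+1/11520 = 1/20736
(3j)²=5/429 [(5 4 5; -4 2 2)], sign=-1
⇒ 4πI² = 30/169
I = (+1)√(30/169/(4π)) = 0.11885360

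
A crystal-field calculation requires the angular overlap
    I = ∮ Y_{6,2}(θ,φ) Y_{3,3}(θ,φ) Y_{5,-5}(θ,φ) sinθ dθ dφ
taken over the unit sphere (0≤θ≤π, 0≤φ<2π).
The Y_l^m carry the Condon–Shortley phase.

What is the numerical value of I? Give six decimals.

m-sum 0 ✓  L=14 even ✓  3≤5≤9 ✓
Π(2lᵢ+1) = 13×7×11 = 1001
triangle coeff Δ(6,3,5) = 1/675675
Σ_t [1,3]: t=1:−1/8640 t=2:+1/2304 t=3:−1/8640 = 7/34560
(3j)²=7/429 [(6 3 5; 0 0 0)], sign=-1
Σ_t [4,4]: t=4:+1/1935360 = 1/1935360
(3j)²=1/1001 [(6 3 5; 2 3 -5)], sign=+1
⇒ 4πI² = 7/429
I = (-1)√(7/429/(4π)) = -0.03603425

-0.036034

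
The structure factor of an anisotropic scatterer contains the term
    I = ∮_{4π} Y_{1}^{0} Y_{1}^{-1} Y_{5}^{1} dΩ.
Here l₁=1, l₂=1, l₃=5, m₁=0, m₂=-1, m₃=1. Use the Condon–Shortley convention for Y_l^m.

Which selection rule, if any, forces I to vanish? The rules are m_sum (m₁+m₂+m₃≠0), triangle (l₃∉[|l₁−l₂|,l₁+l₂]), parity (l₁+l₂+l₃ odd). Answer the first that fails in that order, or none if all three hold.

Σmᵢ = 0  ✓
l₃∈[|l₁−l₂|,l₁+l₂]=[0,2], have l₃=5  ✗
Σlᵢ = 7 ⇒ odd

triangle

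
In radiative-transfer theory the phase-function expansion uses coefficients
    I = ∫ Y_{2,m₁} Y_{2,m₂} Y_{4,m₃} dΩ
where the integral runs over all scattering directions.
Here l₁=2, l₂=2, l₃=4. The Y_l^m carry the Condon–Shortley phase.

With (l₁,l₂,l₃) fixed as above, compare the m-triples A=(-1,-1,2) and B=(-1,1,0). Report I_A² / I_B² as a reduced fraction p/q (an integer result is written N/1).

5/2

Shared (l₁,l₂,l₃)=(2,2,4): N and (l;000)² cancel in I_A²/I_B².
A: Δ = 0!·4!·4!/9! = 1/630; Racah Σ t=0..0: t=0:+1/36 = 1/36; ⇒ 3j(2 2 4; -1 -1 2)² = 4/63, sgn +1
B: Δ = 0!·4!·4!/9! = 1/630; Racah Σ t=0..0: t=0:+1/36 = 1/36; ⇒ 3j(2 2 4; -1 1 0)² = 8/315, sgn +1
I_A²/I_B² = (4/63)/(8/315) = 5/2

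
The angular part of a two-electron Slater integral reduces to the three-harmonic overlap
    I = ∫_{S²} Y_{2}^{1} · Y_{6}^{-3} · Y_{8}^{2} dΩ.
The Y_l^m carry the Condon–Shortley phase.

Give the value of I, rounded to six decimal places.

Rules hold: Σm=0, L=16 even, 4≤8≤8.
N = 5·13·17 = 1105
Δ = 0!·4!·12!/17! = 1/30940
Racah Σ t=0..0: t=0:+1/2073600 = 1/2073600
⇒ 3j(2 6 8; 0 0 0)² = 28/1105, sgn +1
Racah Σ t=0..0: t=0:+1/13063680 = 1/13063680
⇒ 3j(2 6 8; 1 -3 2)² = 10/1547, sgn +1
4πI² = N·(3j₀)²·(3jₘ)² = 40/221
I = +1·√(0.180995/4π) = 0.12001318

0.120013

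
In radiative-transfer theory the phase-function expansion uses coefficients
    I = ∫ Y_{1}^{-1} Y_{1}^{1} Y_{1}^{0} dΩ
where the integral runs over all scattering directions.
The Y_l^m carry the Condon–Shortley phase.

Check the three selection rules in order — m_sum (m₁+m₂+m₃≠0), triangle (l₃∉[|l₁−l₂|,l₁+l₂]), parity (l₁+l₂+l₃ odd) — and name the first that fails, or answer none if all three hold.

parity

Σmᵢ = 0  ✓
l₃∈[|l₁−l₂|,l₁+l₂]=[0,2], have l₃=1  ✓
Σlᵢ = 3 ⇒ odd  ✗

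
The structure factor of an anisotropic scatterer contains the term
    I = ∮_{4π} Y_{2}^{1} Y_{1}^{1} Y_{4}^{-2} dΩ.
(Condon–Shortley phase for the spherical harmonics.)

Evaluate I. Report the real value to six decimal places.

0.000000

l₃=4 ∉ [1,3] — triangle fails ⇒ I = 0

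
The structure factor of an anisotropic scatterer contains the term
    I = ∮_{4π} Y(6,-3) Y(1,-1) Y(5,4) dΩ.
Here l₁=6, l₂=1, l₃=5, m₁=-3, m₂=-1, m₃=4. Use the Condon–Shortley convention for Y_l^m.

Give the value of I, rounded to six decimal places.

-0.070770

m-sum 0 ✓  L=12 even ✓  5≤5≤7 ✓
Π(2lᵢ+1) = 13×3×11 = 429
triangle coeff Δ(6,1,5) = 1/858
Σ_t [1,1]: t=1:−1/14400 = -1/14400
(3j)²=6/143 [(6 1 5; 0 0 0)], sign=+1
Σ_t [0,0]: t=0:+1/725760 = 1/725760
(3j)²=1/286 [(6 1 5; -3 -1 4)], sign=-1
⇒ 4πI² = 9/143
I = (-1)√(9/143/(4π)) = -0.07076985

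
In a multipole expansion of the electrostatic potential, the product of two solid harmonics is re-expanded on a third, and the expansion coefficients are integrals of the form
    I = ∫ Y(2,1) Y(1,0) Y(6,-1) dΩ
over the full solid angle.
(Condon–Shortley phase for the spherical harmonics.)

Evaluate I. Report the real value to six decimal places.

|2−1|≤6≤2+1 violated ⇒ I = 0

0.000000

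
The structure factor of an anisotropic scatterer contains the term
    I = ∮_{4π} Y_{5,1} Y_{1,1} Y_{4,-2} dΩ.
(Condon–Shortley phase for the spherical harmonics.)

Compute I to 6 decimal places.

-0.120286

Rules hold: Σm=0, L=10 even, 4≤4≤6.
N = 11·3·9 = 297
Δ = 2!·8!·0!/11! = 1/495
Racah Σ t=1..1: t=1:−1/576 = -1/576
⇒ 3j(5 1 4; 0 0 0)² = 5/99, sgn -1
Racah Σ t=2..2: t=2:+1/2880 = 1/2880
⇒ 3j(5 1 4; 1 1 -2)² = 2/165, sgn +1
4πI² = N·(3j₀)²·(3jₘ)² = 2/11
I = -1·√(0.181818/4π) = -0.12028562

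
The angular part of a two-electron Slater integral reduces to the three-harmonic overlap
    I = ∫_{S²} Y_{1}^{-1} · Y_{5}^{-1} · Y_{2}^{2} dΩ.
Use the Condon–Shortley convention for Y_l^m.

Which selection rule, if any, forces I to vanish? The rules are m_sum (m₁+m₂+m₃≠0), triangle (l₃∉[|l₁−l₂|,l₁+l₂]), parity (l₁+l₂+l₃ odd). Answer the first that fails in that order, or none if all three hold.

triangle

Σmᵢ = 0  ✓
l₃∈[|l₁−l₂|,l₁+l₂]=[4,6], have l₃=2  ✗
Σlᵢ = 8 ⇒ even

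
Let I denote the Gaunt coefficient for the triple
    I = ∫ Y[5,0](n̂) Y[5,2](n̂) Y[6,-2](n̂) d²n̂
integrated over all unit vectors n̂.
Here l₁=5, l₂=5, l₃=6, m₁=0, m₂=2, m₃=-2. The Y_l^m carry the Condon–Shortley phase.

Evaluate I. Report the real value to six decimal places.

-0.043391

Checks pass: Σm=0; 16 even; l₃=6∈[0,10].
(2·5+1)(2·5+1)(2·6+1) = 1573
Δ: 4! 6! 6! / 17! → 1/28588560
sum: t=0:+1/345600 t=1:−1/13824 t=2:+1/5184 t=3:−1/13824 t=4:+1/345600 = 7/129600
3j²(5 5 6; 0 0 0) = Δ·Π!·Σ² = 80/7293  (sign +1)
sum: t=1:−1/207360 t=2:+1/17280 t=3:−1/13824 t=4:+1/103680 = -1/103680
3j²(5 5 6; 0 2 -2) = Δ·Π!·Σ² = 10/7293  (sign -1)
combine: 4πI² = 1573·80/7293·10/7293 = 800/33813
take √, sign -1: I = -0.04339086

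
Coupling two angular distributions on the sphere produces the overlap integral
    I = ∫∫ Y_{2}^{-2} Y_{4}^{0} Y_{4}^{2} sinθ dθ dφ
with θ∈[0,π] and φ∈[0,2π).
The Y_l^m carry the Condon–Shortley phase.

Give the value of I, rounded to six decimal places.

Rules hold: Σm=0, L=10 even, 2≤4≤6.
N = 5·9·9 = 405
Δ = 2!·2!·6!/11! = 1/13860
Racah Σ t=0..2: t=0:+1/192 t=1:−1/36 t=2:+1/192 = -5/288
⇒ 3j(2 4 4; 0 0 0)² = 20/693, sgn -1
Racah Σ t=2..2: t=2:+1/192 = 1/192
⇒ 3j(2 4 4; -2 0 2)² = 3/77, sgn +1
4πI² = N·(3j₀)²·(3jₘ)² = 2700/5929
I = -1·√(0.455389/4π) = -0.19036462

-0.190365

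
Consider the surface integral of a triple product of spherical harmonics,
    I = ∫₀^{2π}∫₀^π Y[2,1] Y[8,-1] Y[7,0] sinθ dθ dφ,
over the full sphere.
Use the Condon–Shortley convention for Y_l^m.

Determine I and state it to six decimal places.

0.000000

L=17 odd ⇒ parity kills the (l;000) factor ⇒ I = 0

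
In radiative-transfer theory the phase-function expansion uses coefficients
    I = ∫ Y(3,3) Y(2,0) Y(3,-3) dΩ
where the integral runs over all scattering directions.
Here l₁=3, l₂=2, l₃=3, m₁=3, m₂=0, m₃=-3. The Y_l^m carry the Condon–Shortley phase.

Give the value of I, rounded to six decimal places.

0.210261

Rules hold: Σm=0, L=8 even, 1≤3≤5.
N = 7·5·7 = 245
Δ = 2!·4!·2!/9! = 1/3780
Racah Σ t=0..2: t=0:+1/24 t=1:−1/4 t=2:+1/24 = -1/6
⇒ 3j(3 2 3; 0 0 0)² = 4/105, sgn +1
Racah Σ t=0..0: t=0:+1/96 = 1/96
⇒ 3j(3 2 3; 3 0 -3)² = 5/84, sgn +1
4πI² = N·(3j₀)²·(3jₘ)² = 5/9
I = +1·√(0.555556/4π) = 0.21026104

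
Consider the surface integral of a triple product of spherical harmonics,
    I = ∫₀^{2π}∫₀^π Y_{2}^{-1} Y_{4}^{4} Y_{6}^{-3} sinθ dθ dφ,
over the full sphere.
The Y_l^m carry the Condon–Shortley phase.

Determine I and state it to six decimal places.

Checks pass: Σm=0; 12 even; l₃=6∈[2,6].
(2·2+1)(2·4+1)(2·6+1) = 585
Δ: 0! 4! 8! / 13! → 1/6435
sum: t=0:+1/2304 = 1/2304
3j²(2 4 6; 0 0 0) = Δ·Π!·Σ² = 5/143  (sign +1)
sum: t=0:+1/241920 = 1/241920
3j²(2 4 6; -1 4 -3) = Δ·Π!·Σ² = 1/715  (sign -1)
combine: 4πI² = 585·5/143·1/715 = 45/1573
take √, sign -1: I = -0.04771303

-0.047713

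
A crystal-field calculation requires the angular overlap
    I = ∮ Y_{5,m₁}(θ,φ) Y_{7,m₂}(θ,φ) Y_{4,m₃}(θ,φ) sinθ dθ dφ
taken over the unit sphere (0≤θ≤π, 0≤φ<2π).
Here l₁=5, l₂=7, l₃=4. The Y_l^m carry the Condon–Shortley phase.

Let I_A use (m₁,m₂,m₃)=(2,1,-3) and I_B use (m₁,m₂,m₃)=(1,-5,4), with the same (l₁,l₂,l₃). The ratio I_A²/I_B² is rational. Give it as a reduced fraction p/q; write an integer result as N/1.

175/264

l's match ⇒ only the (l;m) 3-j factors differ between A and B.
A: triangle coeff Δ(5,7,4) = 1/6126120; Σ_t [2,3]: t=2:+1/1036800 t=3:−1/172800 = -1/207360; (3j)²=245/14586 [(5 7 4; 2 1 -3)], sign=+1
B: triangle coeff Δ(5,7,4) = 1/6126120; Σ_t [2,2]: t=2:+1/2073600 = 1/2073600; (3j)²=28/1105 [(5 7 4; 1 -5 4)], sign=+1
I_A²/I_B² = (245/14586)/(28/1105) = 175/264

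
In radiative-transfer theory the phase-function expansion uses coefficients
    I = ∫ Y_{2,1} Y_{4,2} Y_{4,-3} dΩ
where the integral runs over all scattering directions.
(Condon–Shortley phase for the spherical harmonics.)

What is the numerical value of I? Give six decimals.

Rules hold: Σm=0, L=10 even, 2≤4≤6.
N = 5·9·9 = 405
Δ = 2!·2!·6!/11! = 1/13860
Racah Σ t=0..2: t=0:+1/192 t=1:−1/36 t=2:+1/192 = -5/288
⇒ 3j(2 4 4; 0 0 0)² = 20/693, sgn -1
Racah Σ t=0..1: t=0:+1/1440 t=1:−1/240 = -1/288
⇒ 3j(2 4 4; 1 2 -3)² = 5/132, sgn +1
4πI² = N·(3j₀)²·(3jₘ)² = 375/847
I = -1·√(0.442739/4π) = -0.18770204

-0.187702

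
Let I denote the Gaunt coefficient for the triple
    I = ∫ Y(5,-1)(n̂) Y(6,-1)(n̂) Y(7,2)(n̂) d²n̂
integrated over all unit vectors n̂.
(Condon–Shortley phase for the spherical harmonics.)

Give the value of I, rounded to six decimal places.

Rules hold: Σm=0, L=18 even, 1≤7≤11.
N = 11·13·15 = 2145
Δ = 4!·6!·8!/19! = 1/174594420
Racah Σ t=0..4: t=0:+1/4147200 t=1:−1/207360 t=2:+1/82944 t=3:−1/207360 t=4:+1/4147200 = 1/345600
⇒ 3j(5 6 7; 0 0 0)² = 420/46189, sgn -1
Racah Σ t=0..4: t=0:+1/12441600 t=1:−1/414720 t=2:+1/138240 t=3:−1/311040 t=4:+1/5806080 = 1/537600
⇒ 3j(5 6 7; -1 -1 2)² = 2916/323323, sgn -1
4πI² = N·(3j₀)²·(3jₘ)² = 2624400/14919047
I = +1·√(0.175909/4π) = 0.11831493

0.118315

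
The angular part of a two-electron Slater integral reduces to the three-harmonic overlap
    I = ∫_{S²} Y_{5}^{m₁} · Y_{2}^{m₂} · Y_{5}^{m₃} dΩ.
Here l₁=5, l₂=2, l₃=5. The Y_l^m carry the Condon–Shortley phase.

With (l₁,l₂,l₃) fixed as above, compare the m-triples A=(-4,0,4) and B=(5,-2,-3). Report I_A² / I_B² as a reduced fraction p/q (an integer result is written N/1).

6/5

Shared (l₁,l₂,l₃)=(5,2,5): N and (l;000)² cancel in I_A²/I_B².
A: Δ = 2!·8!·2!/13! = 1/38610; Racah Σ t=1..2: t=1:−1/40320 t=2:+1/20160 = 1/40320; ⇒ 3j(5 2 5; -4 0 4)² = 6/715, sgn -1
B: Δ = 2!·8!·2!/13! = 1/38610; Racah Σ t=0..0: t=0:+1/161280 = 1/161280; ⇒ 3j(5 2 5; 5 -2 -3)² = 1/143, sgn +1
I_A²/I_B² = (6/715)/(1/143) = 6/5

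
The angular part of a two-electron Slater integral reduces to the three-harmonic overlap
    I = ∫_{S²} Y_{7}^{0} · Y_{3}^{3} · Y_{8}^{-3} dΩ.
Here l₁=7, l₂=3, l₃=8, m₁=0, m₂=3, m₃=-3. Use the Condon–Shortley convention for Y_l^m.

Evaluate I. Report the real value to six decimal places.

0.183025

m-sum 0 ✓  L=18 even ✓  4≤8≤10 ✓
Π(2lᵢ+1) = 15×7×17 = 1785
triangle coeff Δ(7,3,8) = 1/5290740
Σ_t [0,2]: t=0:+1/7257600 t=1:−1/2073600 t=2:+1/7257600 = -1/4838400
(3j)²=252/20995 [(7 3 8; 0 0 0)], sign=-1
Σ_t [2,2]: t=2:+1/29030400 = 1/29030400
(3j)²=165/8398 [(7 3 8; 0 3 -3)], sign=-1
⇒ 4πI² = 436590/1037153
I = (+1)√(436590/1037153/(4π)) = 0.18302506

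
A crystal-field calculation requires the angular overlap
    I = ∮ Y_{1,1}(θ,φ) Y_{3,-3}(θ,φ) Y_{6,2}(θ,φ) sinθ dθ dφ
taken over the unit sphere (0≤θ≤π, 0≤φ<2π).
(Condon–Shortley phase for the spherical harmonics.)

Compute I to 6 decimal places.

0.000000

triangle: need 2≤l₃≤4, have 6; I=0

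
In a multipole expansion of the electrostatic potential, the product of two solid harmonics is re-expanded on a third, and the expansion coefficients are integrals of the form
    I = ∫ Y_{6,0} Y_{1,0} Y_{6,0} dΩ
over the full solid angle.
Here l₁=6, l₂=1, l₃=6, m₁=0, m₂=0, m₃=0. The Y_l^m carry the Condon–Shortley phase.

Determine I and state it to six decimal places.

Σlᵢ=13 odd — θ-integrand is odd under cosθ→−cosθ; I=0

0.000000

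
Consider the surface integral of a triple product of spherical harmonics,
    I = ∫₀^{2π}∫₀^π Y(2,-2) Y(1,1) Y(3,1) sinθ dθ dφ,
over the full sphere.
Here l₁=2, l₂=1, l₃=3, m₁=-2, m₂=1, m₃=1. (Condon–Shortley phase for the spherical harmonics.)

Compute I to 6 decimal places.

Checks pass: Σm=0; 6 even; l₃=3∈[1,3].
(2·2+1)(2·1+1)(2·3+1) = 105
Δ: 0! 4! 2! / 7! → 1/105
sum: t=0:+1/4 = 1/4
3j²(2 1 3; 0 0 0) = Δ·Π!·Σ² = 3/35  (sign -1)
sum: t=0:+1/48 = 1/48
3j²(2 1 3; -2 1 1) = Δ·Π!·Σ² = 1/105  (sign +1)
combine: 4πI² = 105·3/35·1/105 = 3/35
take √, sign -1: I = -0.08258890

-0.082589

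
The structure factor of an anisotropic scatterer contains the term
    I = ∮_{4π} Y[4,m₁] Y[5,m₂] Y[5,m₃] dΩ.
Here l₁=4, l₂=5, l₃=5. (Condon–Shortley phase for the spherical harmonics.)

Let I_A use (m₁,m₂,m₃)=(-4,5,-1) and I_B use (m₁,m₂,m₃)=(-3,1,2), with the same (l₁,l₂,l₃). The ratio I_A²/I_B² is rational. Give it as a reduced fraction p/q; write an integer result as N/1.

12/5

l's match ⇒ only the (l;m) 3-j factors differ between A and B.
A: triangle coeff Δ(4,5,5) = 1/3153150; Σ_t [4,4]: t=4:+1/414720 = 1/414720; (3j)²=2/429 [(4 5 5; -4 5 -1)], sign=+1
B: triangle coeff Δ(4,5,5) = 1/3153150; Σ_t [3,4]: t=3:−1/5184 t=4:+1/6912 = -1/20736; (3j)²=5/2574 [(4 5 5; -3 1 2)], sign=+1
I_A²/I_B² = (2/429)/(5/2574) = 12/5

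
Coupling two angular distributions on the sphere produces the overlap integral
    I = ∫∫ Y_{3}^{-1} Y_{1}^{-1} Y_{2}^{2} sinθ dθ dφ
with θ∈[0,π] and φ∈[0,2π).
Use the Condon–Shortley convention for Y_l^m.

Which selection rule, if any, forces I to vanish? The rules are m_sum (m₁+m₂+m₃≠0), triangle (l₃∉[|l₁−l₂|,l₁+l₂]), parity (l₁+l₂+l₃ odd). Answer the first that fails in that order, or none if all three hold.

m₁+m₂+m₃ = -1 − 1 + 2 = 0  ✓
triangle: |3−1|=2 ≤ l₃=2 ≤ 3+1=4  ✓
parity: l₁+l₂+l₃ = 6 is even  ✓

none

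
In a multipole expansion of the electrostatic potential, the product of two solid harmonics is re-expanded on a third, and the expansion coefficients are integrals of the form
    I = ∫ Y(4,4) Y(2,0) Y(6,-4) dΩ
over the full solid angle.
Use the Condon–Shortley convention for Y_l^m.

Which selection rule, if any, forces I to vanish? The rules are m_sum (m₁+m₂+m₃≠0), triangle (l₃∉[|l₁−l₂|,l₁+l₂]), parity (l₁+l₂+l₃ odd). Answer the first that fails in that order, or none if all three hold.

azimuthal sum: 4 + 0 − 4 = 0  ✓
2 ≤ 6 ≤ 6 (triangle on l)  ✓
L = 4 + 2 + 6 = 12 (even)  ✓

none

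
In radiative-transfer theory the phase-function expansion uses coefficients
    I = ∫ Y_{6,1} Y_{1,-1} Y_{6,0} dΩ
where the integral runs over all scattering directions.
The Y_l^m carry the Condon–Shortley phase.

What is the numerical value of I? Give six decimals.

0.000000

Σlᵢ=13 odd — θ-integrand is odd under cosθ→−cosθ; I=0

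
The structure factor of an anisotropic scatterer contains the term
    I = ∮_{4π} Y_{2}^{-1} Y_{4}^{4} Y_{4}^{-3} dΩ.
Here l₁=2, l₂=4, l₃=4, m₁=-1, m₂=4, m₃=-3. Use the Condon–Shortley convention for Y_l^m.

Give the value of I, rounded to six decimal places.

0.198645

m-sum 0 ✓  L=10 even ✓  2≤4≤6 ✓
Π(2lᵢ+1) = 5×9×9 = 405
triangle coeff Δ(2,4,4) = 1/13860
Σ_t [0,2]: t=0:+1/192 t=1:−1/36 t=2:+1/192 = -5/288
(3j)²=20/693 [(2 4 4; 0 0 0)], sign=-1
Σ_t [2,2]: t=2:+1/1440 = 1/1440
(3j)²=7/165 [(2 4 4; -1 4 -3)], sign=-1
⇒ 4πI² = 60/121
I = (+1)√(60/121/(4π)) = 0.19864517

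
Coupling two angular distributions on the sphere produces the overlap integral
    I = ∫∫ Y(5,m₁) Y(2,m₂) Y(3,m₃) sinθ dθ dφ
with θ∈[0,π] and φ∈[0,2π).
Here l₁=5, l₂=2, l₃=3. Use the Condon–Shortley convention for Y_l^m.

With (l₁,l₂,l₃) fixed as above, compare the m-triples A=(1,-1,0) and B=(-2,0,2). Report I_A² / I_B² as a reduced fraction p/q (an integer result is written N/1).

Same 5,2,3: normalisation and zero-m 3j drop out of the ratio.
A: Δ: 4! 6! 0! / 11! → 1/2310; sum: t=1:−1/216 = -1/216; 3j²(5 2 3; 1 -1 0) = Δ·Π!·Σ² = 8/231  (sign +1)
B: Δ: 4! 6! 0! / 11! → 1/2310; sum: t=2:+1/480 = 1/480; 3j²(5 2 3; -2 0 2) = Δ·Π!·Σ² = 3/110  (sign -1)
I_A²/I_B² = (8/231)/(3/110) = 80/63

80/63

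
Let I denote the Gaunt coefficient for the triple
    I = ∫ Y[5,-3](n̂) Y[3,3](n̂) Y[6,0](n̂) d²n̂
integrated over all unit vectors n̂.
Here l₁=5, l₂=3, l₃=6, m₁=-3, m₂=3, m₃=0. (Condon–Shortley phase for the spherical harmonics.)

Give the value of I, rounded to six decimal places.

-0.110086

Checks pass: Σm=0; 14 even; l₃=6∈[2,8].
(2·5+1)(2·3+1)(2·6+1) = 1001
Δ: 2! 8! 4! / 15! → 1/675675
sum: t=0:+1/8640 t=1:−1/2304 t=2:+1/8640 = -7/34560
3j²(5 3 6; 0 0 0) = Δ·Π!·Σ² = 7/429  (sign -1)
sum: t=2:+1/69120 = 1/69120
3j²(5 3 6; -3 3 0) = Δ·Π!·Σ² = 4/429  (sign +1)
combine: 4πI² = 1001·7/429·4/429 = 196/1287
take √, sign -1: I = -0.11008644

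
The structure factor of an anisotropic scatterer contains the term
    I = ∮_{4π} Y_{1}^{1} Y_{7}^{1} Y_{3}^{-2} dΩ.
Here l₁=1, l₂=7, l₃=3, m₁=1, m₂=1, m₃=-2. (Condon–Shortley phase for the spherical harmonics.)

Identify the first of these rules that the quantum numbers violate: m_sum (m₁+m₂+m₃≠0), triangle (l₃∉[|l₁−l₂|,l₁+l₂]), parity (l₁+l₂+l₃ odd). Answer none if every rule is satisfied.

m₁+m₂+m₃ = 1 + 1 − 2 = 0  ✓
triangle: |1−7|=6 ≤ l₃=3 ≤ 1+7=8  ✗
parity: l₁+l₂+l₃ = 11 is odd

triangle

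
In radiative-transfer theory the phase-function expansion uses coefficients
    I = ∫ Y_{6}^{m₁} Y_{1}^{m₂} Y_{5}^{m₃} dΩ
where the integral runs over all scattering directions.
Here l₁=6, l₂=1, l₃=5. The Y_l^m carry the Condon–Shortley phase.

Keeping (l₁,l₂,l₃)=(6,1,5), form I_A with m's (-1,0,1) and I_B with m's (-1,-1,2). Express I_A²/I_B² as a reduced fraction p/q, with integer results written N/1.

Shared (l₁,l₂,l₃)=(6,1,5): N and (l;000)² cancel in I_A²/I_B².
A: Δ = 2!·10!·0!/13! = 1/858; Racah Σ t=1..1: t=1:−1/17280 = -1/17280; ⇒ 3j(6 1 5; -1 0 1)² = 35/858, sgn -1
B: Δ = 2!·10!·0!/13! = 1/858; Racah Σ t=0..0: t=0:+1/60480 = 1/60480; ⇒ 3j(6 1 5; -1 -1 2)² = 5/429, sgn -1
I_A²/I_B² = (35/858)/(5/429) = 7/2

7/2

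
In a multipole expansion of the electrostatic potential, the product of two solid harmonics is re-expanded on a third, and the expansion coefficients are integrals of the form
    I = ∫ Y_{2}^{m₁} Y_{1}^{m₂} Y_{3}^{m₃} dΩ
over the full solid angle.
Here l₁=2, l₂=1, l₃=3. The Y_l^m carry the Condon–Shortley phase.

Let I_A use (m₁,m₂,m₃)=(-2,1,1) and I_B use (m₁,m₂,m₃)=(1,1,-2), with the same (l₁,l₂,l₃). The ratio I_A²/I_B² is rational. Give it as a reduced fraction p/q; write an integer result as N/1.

1/10

l's match ⇒ only the (l;m) 3-j factors differ between A and B.
A: triangle coeff Δ(2,1,3) = 1/105; Σ_t [0,0]: t=0:+1/48 = 1/48; (3j)²=1/105 [(2 1 3; -2 1 1)], sign=+1
B: triangle coeff Δ(2,1,3) = 1/105; Σ_t [0,0]: t=0:+1/12 = 1/12; (3j)²=2/21 [(2 1 3; 1 1 -2)], sign=-1
I_A²/I_B² = (1/105)/(2/21) = 1/10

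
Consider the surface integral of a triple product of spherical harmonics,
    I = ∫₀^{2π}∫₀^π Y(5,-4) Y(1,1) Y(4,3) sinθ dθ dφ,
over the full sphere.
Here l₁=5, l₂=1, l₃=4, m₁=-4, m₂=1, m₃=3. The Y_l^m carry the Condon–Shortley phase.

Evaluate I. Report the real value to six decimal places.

0.294638

Checks pass: Σm=0; 10 even; l₃=4∈[4,6].
(2·5+1)(2·1+1)(2·4+1) = 297
Δ: 2! 8! 0! / 11! → 1/495
sum: t=1:−1/576 = -1/576
3j²(5 1 4; 0 0 0) = Δ·Π!·Σ² = 5/99  (sign -1)
sum: t=2:+1/10080 = 1/10080
3j²(5 1 4; -4 1 3) = Δ·Π!·Σ² = 4/55  (sign -1)
combine: 4πI² = 297·5/99·4/55 = 12/11
take √, sign +1: I = 0.29463840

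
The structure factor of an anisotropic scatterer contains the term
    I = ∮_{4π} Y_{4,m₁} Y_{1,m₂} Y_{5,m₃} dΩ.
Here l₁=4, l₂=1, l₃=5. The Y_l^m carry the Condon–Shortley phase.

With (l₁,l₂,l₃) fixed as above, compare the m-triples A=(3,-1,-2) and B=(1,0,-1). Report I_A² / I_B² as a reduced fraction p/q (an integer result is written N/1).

1/8

Same 4,1,5: normalisation and zero-m 3j drop out of the ratio.
A: Δ: 0! 8! 2! / 11! → 1/495; sum: t=0:+1/10080 = 1/10080; 3j²(4 1 5; 3 -1 -2) = Δ·Π!·Σ² = 1/165  (sign -1)
B: Δ: 0! 8! 2! / 11! → 1/495; sum: t=0:+1/720 = 1/720; 3j²(4 1 5; 1 0 -1) = Δ·Π!·Σ² = 8/165  (sign +1)
I_A²/I_B² = (1/165)/(8/165) = 1/8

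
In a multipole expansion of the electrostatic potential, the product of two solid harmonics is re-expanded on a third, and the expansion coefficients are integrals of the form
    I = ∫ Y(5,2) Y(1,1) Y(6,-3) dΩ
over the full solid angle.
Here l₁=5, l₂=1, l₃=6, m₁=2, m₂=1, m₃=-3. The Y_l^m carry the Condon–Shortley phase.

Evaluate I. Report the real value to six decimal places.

Rules hold: Σm=0, L=12 even, 4≤6≤6.
N = 11·3·13 = 429
Δ = 0!·10!·2!/13! = 1/858
Racah Σ t=0..0: t=0:+1/14400 = 1/14400
⇒ 3j(5 1 6; 0 0 0)² = 6/143, sgn +1
Racah Σ t=0..0: t=0:+1/60480 = 1/60480
⇒ 3j(5 1 6; 2 1 -3)² = 6/143, sgn -1
4πI² = N·(3j₀)²·(3jₘ)² = 108/143
I = -1·√(0.755245/4π) = -0.24515397

-0.245154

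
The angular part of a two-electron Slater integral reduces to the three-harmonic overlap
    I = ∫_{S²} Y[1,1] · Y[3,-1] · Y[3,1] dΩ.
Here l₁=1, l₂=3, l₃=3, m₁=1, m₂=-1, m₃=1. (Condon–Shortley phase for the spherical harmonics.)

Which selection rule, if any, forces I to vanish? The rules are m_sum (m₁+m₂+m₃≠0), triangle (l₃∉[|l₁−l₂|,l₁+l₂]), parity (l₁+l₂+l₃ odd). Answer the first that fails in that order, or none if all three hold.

azimuthal sum: 1 − 1 + 1 = 1  ✗
2 ≤ 3 ≤ 4 (triangle on l)
L = 1 + 3 + 3 = 7 (odd)

m_sum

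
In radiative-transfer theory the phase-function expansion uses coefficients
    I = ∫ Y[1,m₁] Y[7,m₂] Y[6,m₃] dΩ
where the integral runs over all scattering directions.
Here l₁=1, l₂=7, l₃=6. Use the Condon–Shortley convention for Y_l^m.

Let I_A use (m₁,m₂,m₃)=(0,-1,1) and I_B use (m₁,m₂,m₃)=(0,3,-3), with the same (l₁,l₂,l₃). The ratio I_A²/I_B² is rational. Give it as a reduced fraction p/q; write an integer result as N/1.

6/5

Same 1,7,6: normalisation and zero-m 3j drop out of the ratio.
A: Δ: 2! 0! 12! / 15! → 1/1365; sum: t=1:−1/604800 = -1/604800; 3j²(1 7 6; 0 -1 1) = Δ·Π!·Σ² = 16/455  (sign +1)
B: Δ: 2! 0! 12! / 15! → 1/1365; sum: t=1:−1/2177280 = -1/2177280; 3j²(1 7 6; 0 3 -3) = Δ·Π!·Σ² = 8/273  (sign +1)
I_A²/I_B² = (16/455)/(8/273) = 6/5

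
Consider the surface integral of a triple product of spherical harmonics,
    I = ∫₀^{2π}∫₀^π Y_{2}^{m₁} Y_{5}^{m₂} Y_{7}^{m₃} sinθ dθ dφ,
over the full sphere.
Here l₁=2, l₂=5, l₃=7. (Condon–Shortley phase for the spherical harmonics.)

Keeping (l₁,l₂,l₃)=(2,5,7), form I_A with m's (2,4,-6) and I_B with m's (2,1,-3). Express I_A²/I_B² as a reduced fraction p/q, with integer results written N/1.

143/42

l's match ⇒ only the (l;m) 3-j factors differ between A and B.
A: triangle coeff Δ(2,5,7) = 1/15015; Σ_t [0,0]: t=0:+1/8709120 = 1/8709120; (3j)²=1/21 [(2 5 7; 2 4 -6)], sign=-1
B: triangle coeff Δ(2,5,7) = 1/15015; Σ_t [0,0]: t=0:+1/414720 = 1/414720; (3j)²=2/143 [(2 5 7; 2 1 -3)], sign=+1
I_A²/I_B² = (1/21)/(2/143) = 143/42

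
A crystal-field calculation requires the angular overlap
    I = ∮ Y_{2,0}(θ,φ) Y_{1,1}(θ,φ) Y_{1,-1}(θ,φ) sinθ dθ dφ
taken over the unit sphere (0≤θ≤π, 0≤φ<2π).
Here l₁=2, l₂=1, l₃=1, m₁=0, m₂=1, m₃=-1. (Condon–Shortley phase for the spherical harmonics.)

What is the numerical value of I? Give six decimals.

m-sum 0 ✓  L=4 even ✓  1≤1≤3 ✓
Π(2lᵢ+1) = 5×3×3 = 45
triangle coeff Δ(2,1,1) = 1/30
Σ_t [1,1]: t=1:−1/1 = -1/1
(3j)²=2/15 [(2 1 1; 0 0 0)], sign=+1
Σ_t [2,2]: t=2:+1/4 = 1/4
(3j)²=1/30 [(2 1 1; 0 1 -1)], sign=+1
⇒ 4πI² = 1/5
I = (+1)√(1/5/(4π)) = 0.12615663

0.126157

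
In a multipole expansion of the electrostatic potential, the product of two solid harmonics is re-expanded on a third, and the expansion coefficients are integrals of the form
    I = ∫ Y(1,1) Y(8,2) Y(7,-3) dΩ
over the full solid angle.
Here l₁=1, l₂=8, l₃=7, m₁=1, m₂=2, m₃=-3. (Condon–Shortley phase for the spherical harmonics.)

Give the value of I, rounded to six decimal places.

0.118504

m-sum 0 ✓  L=16 even ✓  7≤7≤9 ✓
Π(2lᵢ+1) = 3×17×15 = 765
triangle coeff Δ(1,8,7) = 1/2040
Σ_t [1,1]: t=1:−1/25401600 = -1/25401600
(3j)²=8/255 [(1 8 7; 0 0 0)], sign=+1
Σ_t [0,0]: t=0:+1/174182400 = 1/174182400
(3j)²=1/136 [(1 8 7; 1 2 -3)], sign=+1
⇒ 4πI² = 3/17
I = (+1)√(3/17/(4π)) = 0.11850352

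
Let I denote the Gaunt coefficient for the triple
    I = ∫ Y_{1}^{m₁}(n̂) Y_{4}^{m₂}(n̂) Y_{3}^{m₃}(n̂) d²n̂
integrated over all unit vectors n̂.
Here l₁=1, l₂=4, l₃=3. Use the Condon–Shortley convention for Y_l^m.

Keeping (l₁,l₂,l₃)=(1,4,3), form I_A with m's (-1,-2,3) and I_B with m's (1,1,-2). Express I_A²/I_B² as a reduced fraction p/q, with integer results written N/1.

l's match ⇒ only the (l;m) 3-j factors differ between A and B.
A: triangle coeff Δ(1,4,3) = 1/252; Σ_t [2,2]: t=2:+1/1440 = 1/1440; (3j)²=1/252 [(1 4 3; -1 -2 3)], sign=+1
B: triangle coeff Δ(1,4,3) = 1/252; Σ_t [0,0]: t=0:+1/240 = 1/240; (3j)²=1/84 [(1 4 3; 1 1 -2)], sign=-1
I_A²/I_B² = (1/252)/(1/84) = 1/3

1/3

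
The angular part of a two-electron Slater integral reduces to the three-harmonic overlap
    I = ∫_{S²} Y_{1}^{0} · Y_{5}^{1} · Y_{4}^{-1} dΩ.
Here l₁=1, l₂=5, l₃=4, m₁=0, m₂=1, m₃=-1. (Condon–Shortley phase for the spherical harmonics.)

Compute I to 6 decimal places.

-0.240571

Rules hold: Σm=0, L=10 even, 4≤4≤6.
N = 3·11·9 = 297
Δ = 2!·0!·8!/11! = 1/495
Racah Σ t=1..1: t=1:−1/576 = -1/576
⇒ 3j(1 5 4; 0 0 0)² = 5/99, sgn -1
Racah Σ t=1..1: t=1:−1/720 = -1/720
⇒ 3j(1 5 4; 0 1 -1)² = 8/165, sgn +1
4πI² = N·(3j₀)²·(3jₘ)² = 8/11
I = -1·√(0.727273/4π) = -0.24057125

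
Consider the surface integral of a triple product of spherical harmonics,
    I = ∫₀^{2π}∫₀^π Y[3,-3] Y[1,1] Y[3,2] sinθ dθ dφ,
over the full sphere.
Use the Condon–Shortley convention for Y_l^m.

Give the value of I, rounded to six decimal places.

L=7 odd ⇒ parity kills the (l;000) factor ⇒ I = 0

0.000000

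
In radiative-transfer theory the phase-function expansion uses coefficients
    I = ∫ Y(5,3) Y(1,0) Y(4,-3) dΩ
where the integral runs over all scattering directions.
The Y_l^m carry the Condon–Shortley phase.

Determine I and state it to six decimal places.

-0.196426

m-sum 0 ✓  L=10 even ✓  4≤4≤6 ✓
Π(2lᵢ+1) = 11×3×9 = 297
triangle coeff Δ(5,1,4) = 1/495
Σ_t [1,1]: t=1:−1/576 = -1/576
(3j)²=5/99 [(5 1 4; 0 0 0)], sign=-1
Σ_t [1,1]: t=1:−1/5040 = -1/5040
(3j)²=16/495 [(5 1 4; 3 0 -3)], sign=+1
⇒ 4πI² = 16/33
I = (-1)√(16/33/(4π)) = -0.19642560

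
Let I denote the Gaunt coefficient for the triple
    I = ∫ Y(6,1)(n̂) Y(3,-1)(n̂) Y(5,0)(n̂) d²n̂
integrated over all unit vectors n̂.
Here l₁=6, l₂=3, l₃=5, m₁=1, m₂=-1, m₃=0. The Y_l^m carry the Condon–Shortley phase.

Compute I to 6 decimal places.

-0.077843

m-sum 0 ✓  L=14 even ✓  3≤5≤9 ✓
Π(2lᵢ+1) = 13×7×11 = 1001
triangle coeff Δ(6,3,5) = 1/675675
Σ_t [1,3]: t=1:−1/8640 t=2:+1/2304 t=3:−1/8640 = 7/34560
(3j)²=7/429 [(6 3 5; 0 0 0)], sign=-1
Σ_t [0,2]: t=0:+1/34560 t=1:−1/3456 t=2:+1/5760 = -1/11520
(3j)²=2/429 [(6 3 5; 1 -1 0)], sign=+1
⇒ 4πI² = 98/1287
I = (-1)√(98/1287/(4π)) = -0.07784287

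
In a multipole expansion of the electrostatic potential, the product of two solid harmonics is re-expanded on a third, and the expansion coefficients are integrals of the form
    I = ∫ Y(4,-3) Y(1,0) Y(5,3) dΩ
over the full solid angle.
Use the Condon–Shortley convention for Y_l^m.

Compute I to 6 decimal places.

-0.196426

Rules hold: Σm=0, L=10 even, 3≤5≤5.
N = 9·3·11 = 297
Δ = 0!·8!·2!/11! = 1/495
Racah Σ t=0..0: t=0:+1/576 = 1/576
⇒ 3j(4 1 5; 0 0 0)² = 5/99, sgn -1
Racah Σ t=0..0: t=0:+1/5040 = 1/5040
⇒ 3j(4 1 5; -3 0 3)² = 16/495, sgn +1
4πI² = N·(3j₀)²·(3jₘ)² = 16/33
I = -1·√(0.484848/4π) = -0.19642560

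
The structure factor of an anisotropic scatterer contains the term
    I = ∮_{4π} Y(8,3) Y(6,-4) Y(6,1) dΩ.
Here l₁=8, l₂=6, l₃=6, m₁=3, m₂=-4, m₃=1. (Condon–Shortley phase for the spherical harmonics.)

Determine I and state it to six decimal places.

0.045419

Checks pass: Σm=0; 20 even; l₃=6∈[2,14].
(2·8+1)(2·6+1)(2·6+1) = 2873
Δ: 8! 8! 4! / 21! → 1/1309458150
sum: t=2:+1/49766400 t=3:−1/3110400 t=4:+1/1327104 t=5:−1/3110400 t=6:+1/49766400 = 1/6635520
3j²(8 6 6; 0 0 0) = Δ·Π!·Σ² = 350/46189  (sign +1)
sum: t=0:+1/116121600 t=1:−1/17418240 t=2:+1/24883200 = -1/116121600
3j²(8 6 6; 3 -4 1) = Δ·Π!·Σ² = 5/4199  (sign +1)
combine: 4πI² = 2873·350/46189·5/4199 = 1750/67507
take √, sign +1: I = 0.04541922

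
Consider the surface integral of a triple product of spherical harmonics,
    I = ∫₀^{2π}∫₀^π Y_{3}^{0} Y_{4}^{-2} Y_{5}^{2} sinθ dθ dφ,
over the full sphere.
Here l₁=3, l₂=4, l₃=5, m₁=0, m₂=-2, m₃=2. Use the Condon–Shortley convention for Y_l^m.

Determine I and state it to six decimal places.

0.022664

Rules hold: Σm=0, L=12 even, 1≤5≤7.
N = 7·9·11 = 693
Δ = 2!·4!·6!/13! = 1/180180
Racah Σ t=0..2: t=0:+1/576 t=1:−1/144 t=2:+1/576 = -1/288
⇒ 3j(3 4 5; 0 0 0)² = 20/1001, sgn +1
Racah Σ t=0..2: t=0:+1/576 t=1:−1/480 t=2:+1/8640 = -1/4320
⇒ 3j(3 4 5; 0 -2 2)² = 1/2145, sgn +1
4πI² = N·(3j₀)²·(3jₘ)² = 12/1859
I = +1·√(0.00645508/4π) = 0.02266449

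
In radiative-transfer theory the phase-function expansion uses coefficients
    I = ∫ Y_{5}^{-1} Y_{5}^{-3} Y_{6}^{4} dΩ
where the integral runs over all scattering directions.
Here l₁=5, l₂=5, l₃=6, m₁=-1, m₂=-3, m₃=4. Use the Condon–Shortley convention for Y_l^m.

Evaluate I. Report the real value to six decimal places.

Checks pass: Σm=0; 16 even; l₃=6∈[0,10].
(2·5+1)(2·5+1)(2·6+1) = 1573
Δ: 4! 6! 6! / 17! → 1/28588560
sum: t=0:+1/345600 t=1:−1/13824 t=2:+1/5184 t=3:−1/13824 t=4:+1/345600 = 7/129600
3j²(5 5 6; 0 0 0) = Δ·Π!·Σ² = 80/7293  (sign +1)
sum: t=0:+1/829440 t=1:−1/86400 t=2:+1/138240 = -13/4147200
3j²(5 5 6; -1 -3 4) = Δ·Π!·Σ² = 13/3740  (sign -1)
combine: 4πI² = 1573·80/7293·13/3740 = 52/867
take √, sign -1: I = -0.06908555

-0.069086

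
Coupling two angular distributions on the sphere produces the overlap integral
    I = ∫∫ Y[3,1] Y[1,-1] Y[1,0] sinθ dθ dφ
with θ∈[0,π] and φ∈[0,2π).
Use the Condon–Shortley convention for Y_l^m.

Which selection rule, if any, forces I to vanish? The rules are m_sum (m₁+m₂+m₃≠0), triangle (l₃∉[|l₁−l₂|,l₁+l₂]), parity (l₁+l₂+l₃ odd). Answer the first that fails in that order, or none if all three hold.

Σmᵢ = 0  ✓
l₃∈[|l₁−l₂|,l₁+l₂]=[2,4], have l₃=1  ✗
Σlᵢ = 5 ⇒ odd

triangle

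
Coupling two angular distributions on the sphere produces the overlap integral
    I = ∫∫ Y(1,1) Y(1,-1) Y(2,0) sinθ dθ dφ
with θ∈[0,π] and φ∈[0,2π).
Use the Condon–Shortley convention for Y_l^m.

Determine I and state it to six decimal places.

0.126157

Checks pass: Σm=0; 4 even; l₃=2∈[0,2].
(2·1+1)(2·1+1)(2·2+1) = 45
Δ: 0! 2! 2! / 5! → 1/30
sum: t=0:+1/1 = 1/1
3j²(1 1 2; 0 0 0) = Δ·Π!·Σ² = 2/15  (sign +1)
sum: t=0:+1/4 = 1/4
3j²(1 1 2; 1 -1 0) = Δ·Π!·Σ² = 1/30  (sign +1)
combine: 4πI² = 45·2/15·1/30 = 1/5
take √, sign +1: I = 0.12615663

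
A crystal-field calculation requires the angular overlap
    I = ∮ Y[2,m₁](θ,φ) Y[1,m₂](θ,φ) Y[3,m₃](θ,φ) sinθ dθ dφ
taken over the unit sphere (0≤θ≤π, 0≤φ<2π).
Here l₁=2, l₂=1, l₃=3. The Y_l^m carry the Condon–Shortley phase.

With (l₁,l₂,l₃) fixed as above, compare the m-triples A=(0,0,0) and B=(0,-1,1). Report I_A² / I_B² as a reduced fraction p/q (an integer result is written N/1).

3/2

l's match ⇒ only the (l;m) 3-j factors differ between A and B.
A: triangle coeff Δ(2,1,3) = 1/105; Σ_t [0,0]: t=0:+1/4 = 1/4; (3j)²=3/35 [(2 1 3; 0 0 0)], sign=-1
B: triangle coeff Δ(2,1,3) = 1/105; Σ_t [0,0]: t=0:+1/8 = 1/8; (3j)²=2/35 [(2 1 3; 0 -1 1)], sign=+1
I_A²/I_B² = (3/35)/(2/35) = 3/2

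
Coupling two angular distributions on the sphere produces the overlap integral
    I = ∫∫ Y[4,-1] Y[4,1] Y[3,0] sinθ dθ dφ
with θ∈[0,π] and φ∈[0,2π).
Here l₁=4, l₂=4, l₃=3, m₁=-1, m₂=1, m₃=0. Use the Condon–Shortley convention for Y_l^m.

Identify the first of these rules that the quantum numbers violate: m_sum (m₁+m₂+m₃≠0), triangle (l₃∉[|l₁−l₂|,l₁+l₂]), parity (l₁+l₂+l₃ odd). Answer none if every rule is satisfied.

parity

m₁+m₂+m₃ = -1 + 1 + 0 = 0  ✓
triangle: |4−4|=0 ≤ l₃=3 ≤ 4+4=8  ✓
parity: l₁+l₂+l₃ = 11 is odd  ✗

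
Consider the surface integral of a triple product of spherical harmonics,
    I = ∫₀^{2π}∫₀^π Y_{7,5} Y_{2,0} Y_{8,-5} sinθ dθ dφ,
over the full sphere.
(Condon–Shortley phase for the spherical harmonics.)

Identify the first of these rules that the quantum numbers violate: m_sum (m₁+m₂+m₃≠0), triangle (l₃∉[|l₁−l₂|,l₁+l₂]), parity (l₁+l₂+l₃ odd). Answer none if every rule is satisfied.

azimuthal sum: 5 + 0 − 5 = 0  ✓
5 ≤ 8 ≤ 9 (triangle on l)  ✓
L = 7 + 2 + 8 = 17 (odd)  ✗

parity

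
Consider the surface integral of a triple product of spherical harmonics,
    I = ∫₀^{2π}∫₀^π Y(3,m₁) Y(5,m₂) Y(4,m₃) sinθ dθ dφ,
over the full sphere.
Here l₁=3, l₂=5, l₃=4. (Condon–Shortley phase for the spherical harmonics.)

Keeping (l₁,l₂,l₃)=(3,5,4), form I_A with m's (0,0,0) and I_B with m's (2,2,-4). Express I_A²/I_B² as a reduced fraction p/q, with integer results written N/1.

Shared (l₁,l₂,l₃)=(3,5,4): N and (l;000)² cancel in I_A²/I_B².
A: Δ = 4!·2!·6!/13! = 1/180180; Racah Σ t=1..3: t=1:−1/576 t=2:+1/144 t=3:−1/576 = 1/288; ⇒ 3j(3 5 4; 0 0 0)² = 20/1001, sgn +1
B: Δ = 4!·2!·6!/13! = 1/180180; Racah Σ t=1..1: t=1:−1/8640 = -1/8640; ⇒ 3j(3 5 4; 2 2 -4)² = 14/1287, sgn -1
I_A²/I_B² = (20/1001)/(14/1287) = 90/49

90/49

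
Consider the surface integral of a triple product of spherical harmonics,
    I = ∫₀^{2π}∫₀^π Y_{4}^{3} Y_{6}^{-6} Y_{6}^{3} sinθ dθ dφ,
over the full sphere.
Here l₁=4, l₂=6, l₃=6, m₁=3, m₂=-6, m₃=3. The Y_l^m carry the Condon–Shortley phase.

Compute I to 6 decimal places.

-0.119136

Checks pass: Σm=0; 16 even; l₃=6∈[2,10].
(2·4+1)(2·6+1)(2·6+1) = 1521
Δ: 4! 4! 8! / 17! → 1/15315300
sum: t=0:+1/829440 t=1:−1/25920 t=2:+1/9216 t=3:−1/25920 t=4:+1/829440 = 7/207360
3j²(4 6 6; 0 0 0) = Δ·Π!·Σ² = 28/2431  (sign +1)
sum: t=0:+1/5806080 = 1/5806080
3j²(4 6 6; 3 -6 3) = Δ·Π!·Σ² = 9/884  (sign -1)
combine: 4πI² = 1521·28/2431·9/884 = 567/3179
take √, sign -1: I = -0.11913554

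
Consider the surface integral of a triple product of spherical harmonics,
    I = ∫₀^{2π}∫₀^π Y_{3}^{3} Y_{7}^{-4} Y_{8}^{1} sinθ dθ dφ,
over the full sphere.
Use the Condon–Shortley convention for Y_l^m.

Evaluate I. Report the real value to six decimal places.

Rules hold: Σm=0, L=18 even, 4≤8≤10.
N = 7·15·17 = 1785
Δ = 2!·4!·12!/19! = 1/5290740
Racah Σ t=0..2: t=0:+1/7257600 t=1:−1/2073600 t=2:+1/7257600 = -1/4838400
⇒ 3j(3 7 8; 0 0 0)² = 252/20995, sgn -1
Racah Σ t=0..0: t=0:+1/104509440 = 1/104509440
⇒ 3j(3 7 8; 3 -4 1)² = 275/50388, sgn -1
4πI² = N·(3j₀)²·(3jₘ)² = 121275/1037153
I = +1·√(0.116931/4π) = 0.09646267

0.096463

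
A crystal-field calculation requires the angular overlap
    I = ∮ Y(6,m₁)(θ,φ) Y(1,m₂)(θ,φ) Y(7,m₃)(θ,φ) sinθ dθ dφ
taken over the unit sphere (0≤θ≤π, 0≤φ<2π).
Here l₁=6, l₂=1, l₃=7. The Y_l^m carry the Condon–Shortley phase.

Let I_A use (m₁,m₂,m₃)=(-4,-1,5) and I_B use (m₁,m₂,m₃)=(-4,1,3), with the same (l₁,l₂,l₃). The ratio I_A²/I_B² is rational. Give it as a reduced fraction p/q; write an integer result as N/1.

Same 6,1,7: normalisation and zero-m 3j drop out of the ratio.
A: Δ: 0! 12! 2! / 15! → 1/1365; sum: t=0:+1/14515200 = 1/14515200; 3j²(6 1 7; -4 -1 5) = Δ·Π!·Σ² = 22/455  (sign +1)
B: Δ: 0! 12! 2! / 15! → 1/1365; sum: t=0:+1/14515200 = 1/14515200; 3j²(6 1 7; -4 1 3) = Δ·Π!·Σ² = 2/455  (sign +1)
I_A²/I_B² = (22/455)/(2/455) = 11/1

11/1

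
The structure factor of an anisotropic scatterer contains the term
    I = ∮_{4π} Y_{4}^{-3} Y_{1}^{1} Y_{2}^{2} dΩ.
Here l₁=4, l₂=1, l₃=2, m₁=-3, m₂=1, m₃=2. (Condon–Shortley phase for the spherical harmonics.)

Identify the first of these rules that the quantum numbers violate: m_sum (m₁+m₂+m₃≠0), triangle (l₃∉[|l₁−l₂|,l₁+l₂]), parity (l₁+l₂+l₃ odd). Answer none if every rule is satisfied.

m₁+m₂+m₃ = -3 + 1 + 2 = 0  ✓
triangle: |4−1|=3 ≤ l₃=2 ≤ 4+1=5  ✗
parity: l₁+l₂+l₃ = 7 is odd

triangle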